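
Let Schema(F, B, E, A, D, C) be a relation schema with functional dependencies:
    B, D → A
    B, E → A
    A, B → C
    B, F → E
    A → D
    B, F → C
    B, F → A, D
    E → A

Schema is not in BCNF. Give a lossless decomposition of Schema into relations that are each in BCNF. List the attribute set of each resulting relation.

{A, B, C}; {A, D}; {B, E, F}; {D, E}

Candidate key of the original relation: {B, F}.
Within {A, B, C, D, E, F}: {B, D}⁺ ∩ {A, B, C, D, E, F} = {A, B, C, D}, not the whole set, so B, D → A, C violates BCNF; decompose into {A, B, C, D} and {B, D, E, F}.
Within {A, B, C, D}: {A}⁺ ∩ {A, B, C, D} = {A, D}, not the whole set, so A → D violates BCNF; decompose into {A, D} and {A, B, C}.
{A, D} is in BCNF.
{A, B, C} is in BCNF.
Within {B, D, E, F}: {B, E}⁺ ∩ {B, D, E, F} = {B, D, E}, not the whole set, so B, E → D violates BCNF; decompose into {B, D, E} and {B, E, F}.
Within {B, D, E}: {E}⁺ ∩ {B, D, E} = {D, E}, not the whole set, so E → D violates BCNF; decompose into {D, E} and {B, E}.
{D, E} is in BCNF.
{B, E} is in BCNF.
{B, E, F} is in BCNF.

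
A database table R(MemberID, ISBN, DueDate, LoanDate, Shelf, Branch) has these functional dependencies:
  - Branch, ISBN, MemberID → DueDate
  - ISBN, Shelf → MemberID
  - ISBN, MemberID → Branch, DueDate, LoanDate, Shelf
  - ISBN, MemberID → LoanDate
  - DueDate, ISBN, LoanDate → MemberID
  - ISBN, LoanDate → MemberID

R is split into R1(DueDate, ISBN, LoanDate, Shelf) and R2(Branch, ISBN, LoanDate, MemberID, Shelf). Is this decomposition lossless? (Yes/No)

Yes

The shared attributes are {ISBN, LoanDate, Shelf} and {ISBN, LoanDate, Shelf}⁺ = {Branch, DueDate, ISBN, LoanDate, MemberID, Shelf}.
This includes all of R1, so the common attributes are a superkey of R1 — the join is lossless.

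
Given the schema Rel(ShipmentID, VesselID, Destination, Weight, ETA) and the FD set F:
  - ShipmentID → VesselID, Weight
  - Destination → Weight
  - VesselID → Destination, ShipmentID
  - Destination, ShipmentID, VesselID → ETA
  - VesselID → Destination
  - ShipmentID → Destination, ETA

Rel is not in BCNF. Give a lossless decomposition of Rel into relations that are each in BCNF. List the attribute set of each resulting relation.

Candidate keys of the original relation: {ShipmentID}, {VesselID}.
{Destination, ETA, ShipmentID, VesselID, Weight}: {Destination} determines {Destination, Weight} here but is not a superkey — split on Destination → Weight, giving {Destination, Weight} and {Destination, ETA, ShipmentID, VesselID}.
{Destination, Weight} is in BCNF.
{Destination, ETA, ShipmentID, VesselID} is in BCNF.

{Destination, ETA, ShipmentID, VesselID}; {Destination, Weight}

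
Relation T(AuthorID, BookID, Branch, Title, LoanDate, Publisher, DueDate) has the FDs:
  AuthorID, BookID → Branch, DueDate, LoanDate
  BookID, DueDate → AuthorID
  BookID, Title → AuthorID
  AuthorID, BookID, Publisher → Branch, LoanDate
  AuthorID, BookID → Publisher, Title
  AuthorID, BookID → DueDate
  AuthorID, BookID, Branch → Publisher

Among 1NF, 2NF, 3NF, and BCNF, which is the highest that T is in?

BCNF

Candidate keys: {AuthorID, BookID}, {BookID, DueDate}, {BookID, Title}. Prime attributes: {AuthorID, BookID, DueDate, Title}.
Each dependency's left side is a superkey — BCNF holds.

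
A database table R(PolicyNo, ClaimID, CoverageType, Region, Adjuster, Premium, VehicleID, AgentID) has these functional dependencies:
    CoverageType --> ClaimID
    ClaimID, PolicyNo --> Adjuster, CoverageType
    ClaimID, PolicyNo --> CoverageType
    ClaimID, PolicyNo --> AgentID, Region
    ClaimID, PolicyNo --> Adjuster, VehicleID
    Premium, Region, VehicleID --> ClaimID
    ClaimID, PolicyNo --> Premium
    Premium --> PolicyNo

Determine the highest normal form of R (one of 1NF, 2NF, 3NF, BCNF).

3NF

Candidate keys: {ClaimID, PolicyNo}, {ClaimID, Premium}, {CoverageType, PolicyNo}, {CoverageType, Premium}, {Premium, Region, VehicleID}. Prime attributes: {ClaimID, CoverageType, PolicyNo, Premium, Region, VehicleID}.
CoverageType --> ClaimID: {CoverageType}⁺ = {ClaimID, CoverageType}, which is not all of the attributes, so the left side is not a superkey — BCNF is violated.
But every attribute on its right side ({ClaimID}) is prime, and the same holds for every other non-superkey FD, so 3NF still holds.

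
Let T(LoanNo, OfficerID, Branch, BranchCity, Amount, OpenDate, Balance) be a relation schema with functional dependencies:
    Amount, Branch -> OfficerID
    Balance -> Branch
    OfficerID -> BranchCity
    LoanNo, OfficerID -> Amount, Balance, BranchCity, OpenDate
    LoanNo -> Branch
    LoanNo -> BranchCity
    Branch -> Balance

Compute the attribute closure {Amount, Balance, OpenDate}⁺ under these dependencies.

Start with {Amount, Balance, OpenDate}.
Balance -> Branch applies; add {Branch} → now {Amount, Balance, Branch, OpenDate}.
Amount, Branch -> OfficerID applies; add {OfficerID} → now {Amount, Balance, Branch, OfficerID, OpenDate}.
OfficerID -> BranchCity applies; add {BranchCity} → now {Amount, Balance, Branch, BranchCity, OfficerID, OpenDate}.
No further FD applies.

{Amount, Balance, Branch, BranchCity, OfficerID, OpenDate}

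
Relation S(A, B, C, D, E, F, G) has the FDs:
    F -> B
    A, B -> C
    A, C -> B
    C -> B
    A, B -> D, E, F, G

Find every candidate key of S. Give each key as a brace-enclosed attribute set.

{A, B}, {A, C}, {A, F}

Attributes never on any right-hand side: {A} — every candidate key must contain it.
Closure of {A, B} is {A, B, C, D, E, F, G}, the whole schema; {A, B} is a candidate key.
Closure of {A, C} is {A, B, C, D, E, F, G}, the whole schema; {A, C} is a candidate key.
Closure of {A, F} is {A, B, C, D, E, F, G}, the whole schema; {A, F} is a candidate key.
Any other superkey properly contains one of these, so there are no further candidate keys.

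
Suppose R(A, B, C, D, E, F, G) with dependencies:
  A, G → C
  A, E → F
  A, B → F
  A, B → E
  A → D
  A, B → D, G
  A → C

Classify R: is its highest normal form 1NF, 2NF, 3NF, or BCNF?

1NF

Candidate key: {A, B}. Prime attributes: {A, B}.
A, G → C breaks BCNF: {A, G}⁺ = {A, C, D, G}, so {A, G} is not a superkey.
A, G → C has non-prime {C} on the right and a non-superkey on the left, so 3NF fails.
The proper key subset {A} of {A, B} determines non-prime {C, D}, so the relation is not even in 2NF.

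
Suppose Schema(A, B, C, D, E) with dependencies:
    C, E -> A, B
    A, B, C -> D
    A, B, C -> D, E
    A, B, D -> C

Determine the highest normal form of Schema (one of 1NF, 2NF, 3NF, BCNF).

Candidate keys: {A, B, C}, {A, B, D}, {C, E}. Prime attributes: {A, B, C, D, E}.
The left-hand side of every FD is a superkey, so BCNF is satisfied.

BCNF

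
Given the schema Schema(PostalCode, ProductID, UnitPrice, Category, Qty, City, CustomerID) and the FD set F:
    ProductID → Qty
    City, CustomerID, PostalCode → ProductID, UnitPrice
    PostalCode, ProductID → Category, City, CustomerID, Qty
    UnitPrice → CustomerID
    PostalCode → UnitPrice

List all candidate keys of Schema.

{City, PostalCode}, {PostalCode, ProductID}

No FD produces {PostalCode}, so it must be in every candidate key.
{City, PostalCode}⁺ = {Category, City, CustomerID, PostalCode, ProductID, Qty, UnitPrice} — all of the relation — so {City, PostalCode} is a candidate key.
{PostalCode, ProductID}⁺ = {Category, City, CustomerID, PostalCode, ProductID, Qty, UnitPrice} — all of the relation — so {PostalCode, ProductID} is a candidate key.
These are minimal and exhaustive — every other superkey contains one of them.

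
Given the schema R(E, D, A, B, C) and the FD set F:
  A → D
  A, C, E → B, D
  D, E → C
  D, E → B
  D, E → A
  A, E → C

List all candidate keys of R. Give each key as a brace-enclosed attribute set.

{A, E}, {D, E}

Attributes never on any right-hand side: {E} — every candidate key must contain it.
{A, E} is a candidate key since {A, E}⁺ = {A, B, C, D, E} covers every attribute.
{D, E} is a candidate key since {D, E}⁺ = {A, B, C, D, E} covers every attribute.
Any other superkey properly contains one of these, so there are no further candidate keys.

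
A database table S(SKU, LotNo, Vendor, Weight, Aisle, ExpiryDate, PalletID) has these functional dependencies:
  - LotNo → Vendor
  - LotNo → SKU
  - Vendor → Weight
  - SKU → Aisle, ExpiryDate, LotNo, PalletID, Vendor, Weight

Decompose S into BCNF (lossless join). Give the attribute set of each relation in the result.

{Aisle, ExpiryDate, LotNo, PalletID, SKU, Vendor}; {Vendor, Weight}

Candidate keys of the original relation: {LotNo}, {SKU}.
Within {Aisle, ExpiryDate, LotNo, PalletID, SKU, Vendor, Weight}: {Vendor}⁺ ∩ {Aisle, ExpiryDate, LotNo, PalletID, SKU, Vendor, Weight} = {Vendor, Weight}, not the whole set, so Vendor → Weight violates BCNF; decompose into {Vendor, Weight} and {Aisle, ExpiryDate, LotNo, PalletID, SKU, Vendor}.
{Vendor, Weight} has no BCNF violation.
{Aisle, ExpiryDate, LotNo, PalletID, SKU, Vendor} has no BCNF violation.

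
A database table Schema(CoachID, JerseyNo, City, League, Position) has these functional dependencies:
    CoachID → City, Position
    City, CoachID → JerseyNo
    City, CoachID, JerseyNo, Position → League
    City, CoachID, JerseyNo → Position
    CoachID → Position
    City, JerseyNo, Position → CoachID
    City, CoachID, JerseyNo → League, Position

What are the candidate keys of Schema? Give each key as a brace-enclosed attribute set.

Closure of {CoachID} is {City, CoachID, JerseyNo, League, Position}, the whole schema; {CoachID} is a candidate key.
Closure of {City, JerseyNo, Position} is {City, CoachID, JerseyNo, League, Position}, the whole schema; {City, JerseyNo, Position} is a candidate key.
These are minimal and exhaustive — every other superkey contains one of them.

{City, JerseyNo, Position}, {CoachID}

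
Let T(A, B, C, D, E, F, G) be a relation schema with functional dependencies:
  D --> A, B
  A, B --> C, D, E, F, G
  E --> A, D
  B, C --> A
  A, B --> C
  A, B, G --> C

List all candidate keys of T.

{D}⁺ = {A, B, C, D, E, F, G}, which is every attribute, so {D} is a candidate key.
{E}⁺ = {A, B, C, D, E, F, G}, which is every attribute, so {E} is a candidate key.
{A, B}⁺ = {A, B, C, D, E, F, G}, which is every attribute, so {A, B} is a candidate key.
{B, C}⁺ = {A, B, C, D, E, F, G}, which is every attribute, so {B, C} is a candidate key.
Any other superkey properly contains one of these, so there are no further candidate keys.

{A, B}, {B, C}, {D}, {E}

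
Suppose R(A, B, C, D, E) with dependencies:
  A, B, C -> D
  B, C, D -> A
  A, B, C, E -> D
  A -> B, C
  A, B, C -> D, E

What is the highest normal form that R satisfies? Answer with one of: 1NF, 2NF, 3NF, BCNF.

Candidate keys: {A}, {B, C, D}. Prime attributes: {A, B, C, D}.
Each dependency's left side is a superkey — BCNF holds.

BCNF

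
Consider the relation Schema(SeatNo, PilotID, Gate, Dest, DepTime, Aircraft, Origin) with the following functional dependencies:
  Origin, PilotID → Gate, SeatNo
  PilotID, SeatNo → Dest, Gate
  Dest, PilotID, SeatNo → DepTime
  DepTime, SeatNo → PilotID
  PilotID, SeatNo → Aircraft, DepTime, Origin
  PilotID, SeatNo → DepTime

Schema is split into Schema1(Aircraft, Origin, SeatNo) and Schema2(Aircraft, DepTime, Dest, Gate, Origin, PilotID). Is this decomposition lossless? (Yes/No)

No

Schema1 ∩ Schema2 = {Aircraft, Origin}; its closure under F is {Aircraft, Origin}.
The closure covers neither Schema1 nor Schema2 entirely; the join is not lossless.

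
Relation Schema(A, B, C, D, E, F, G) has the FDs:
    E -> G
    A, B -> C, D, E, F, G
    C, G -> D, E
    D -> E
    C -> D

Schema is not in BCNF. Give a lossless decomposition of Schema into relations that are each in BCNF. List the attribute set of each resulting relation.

Candidate key of the original relation: {A, B}.
Within {A, B, C, D, E, F, G}: {E}⁺ ∩ {A, B, C, D, E, F, G} = {E, G}, not the whole set, so E -> G violates BCNF; decompose into {E, G} and {A, B, C, D, E, F}.
{E, G}: every determinant is a superkey — BCNF.
Within {A, B, C, D, E, F}: {D}⁺ ∩ {A, B, C, D, E, F} = {D, E}, not the whole set, so D -> E violates BCNF; decompose into {D, E} and {A, B, C, D, F}.
{D, E}: every determinant is a superkey — BCNF.
Within {A, B, C, D, F}: {C}⁺ ∩ {A, B, C, D, F} = {C, D}, not the whole set, so C -> D violates BCNF; decompose into {C, D} and {A, B, C, F}.
{C, D}: every determinant is a superkey — BCNF.
{A, B, C, F}: every determinant is a superkey — BCNF.

{A, B, C, F}; {C, D}; {D, E}; {E, G}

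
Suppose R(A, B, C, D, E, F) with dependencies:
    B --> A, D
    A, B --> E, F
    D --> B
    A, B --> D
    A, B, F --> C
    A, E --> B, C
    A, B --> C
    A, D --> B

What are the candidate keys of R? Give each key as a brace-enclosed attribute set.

Closure of {B} is {A, B, C, D, E, F}, the whole schema; {B} is a candidate key.
Closure of {D} is {A, B, C, D, E, F}, the whole schema; {D} is a candidate key.
Closure of {A, E} is {A, B, C, D, E, F}, the whole schema; {A, E} is a candidate key.
These are minimal and exhaustive — every other superkey contains one of them.

{A, E}, {B}, {D}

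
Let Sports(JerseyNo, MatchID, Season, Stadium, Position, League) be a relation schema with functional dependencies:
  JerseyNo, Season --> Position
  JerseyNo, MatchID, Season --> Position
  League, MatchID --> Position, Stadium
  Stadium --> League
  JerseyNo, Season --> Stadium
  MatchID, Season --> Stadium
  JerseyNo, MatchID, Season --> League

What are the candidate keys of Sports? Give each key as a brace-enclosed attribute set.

{JerseyNo, MatchID, Season}

{JerseyNo, MatchID, Season} never appear on the right of any FD, so every key must include all of them.
{JerseyNo, MatchID, Season}⁺ = {JerseyNo, League, MatchID, Position, Season, Stadium}, which is every attribute, so {JerseyNo, MatchID, Season} is a candidate key.
No other minimal set has full closure, so this is the only candidate key.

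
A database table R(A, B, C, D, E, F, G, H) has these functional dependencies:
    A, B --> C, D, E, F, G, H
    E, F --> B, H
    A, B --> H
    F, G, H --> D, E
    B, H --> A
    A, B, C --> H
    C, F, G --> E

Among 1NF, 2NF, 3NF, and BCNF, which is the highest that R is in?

BCNF

Candidate keys: {A, B}, {B, H}, {C, F, G}, {E, F}, {F, G, H}. Prime attributes: {A, B, C, E, F, G, H}.
Each dependency's left side is a superkey — BCNF holds.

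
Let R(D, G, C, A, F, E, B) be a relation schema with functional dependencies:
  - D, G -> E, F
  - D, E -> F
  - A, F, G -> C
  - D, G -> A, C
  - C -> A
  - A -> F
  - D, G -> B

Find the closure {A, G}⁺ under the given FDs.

{A, C, F, G}

Start with {A, G}.
A -> F applies; add {F} → now {A, F, G}.
A, F, G -> C applies; add {C} → now {A, C, F, G}.
No further FD applies.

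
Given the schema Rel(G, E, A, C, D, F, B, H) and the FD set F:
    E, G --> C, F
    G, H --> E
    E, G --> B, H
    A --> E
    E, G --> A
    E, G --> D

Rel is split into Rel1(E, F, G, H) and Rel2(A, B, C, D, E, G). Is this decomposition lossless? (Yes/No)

Yes

The shared attributes are {E, G} and {E, G}⁺ = {A, B, C, D, E, F, G, H}.
Since Rel1 ⊆ {A, B, C, D, E, F, G, H}, the intersection is a superkey of Rel1; the decomposition is lossless.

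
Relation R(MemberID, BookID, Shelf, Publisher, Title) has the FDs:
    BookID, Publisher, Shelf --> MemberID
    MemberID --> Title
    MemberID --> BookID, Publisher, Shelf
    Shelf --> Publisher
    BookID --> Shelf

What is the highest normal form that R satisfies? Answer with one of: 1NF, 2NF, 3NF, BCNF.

2NF

Candidate keys: {BookID}, {MemberID}. Prime attributes: {BookID, MemberID}.
Shelf --> Publisher breaks BCNF: {Shelf}⁺ = {Publisher, Shelf}, so {Shelf} is not a superkey.
Shelf --> Publisher determines the non-prime attribute {Publisher} from a non-superkey — 3NF is violated.
With only single-attribute keys there can be no partial dependency, so 2NF holds.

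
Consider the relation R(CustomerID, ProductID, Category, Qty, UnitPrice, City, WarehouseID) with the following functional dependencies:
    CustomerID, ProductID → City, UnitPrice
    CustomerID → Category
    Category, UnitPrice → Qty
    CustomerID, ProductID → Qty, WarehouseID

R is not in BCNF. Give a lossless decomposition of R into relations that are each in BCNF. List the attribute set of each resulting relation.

{Category, CustomerID}; {City, CustomerID, ProductID, UnitPrice, WarehouseID}; {CustomerID, Qty, UnitPrice}

Candidate key of the original relation: {CustomerID, ProductID}.
{Category, City, CustomerID, ProductID, Qty, UnitPrice, WarehouseID}: {CustomerID} determines {Category, CustomerID} here but is not a superkey — split on CustomerID → Category, giving {Category, CustomerID} and {City, CustomerID, ProductID, Qty, UnitPrice, WarehouseID}.
{Category, CustomerID}: every determinant is a superkey — BCNF.
{City, CustomerID, ProductID, Qty, UnitPrice, WarehouseID}: {CustomerID, UnitPrice} determines {CustomerID, Qty, UnitPrice} here but is not a superkey — split on CustomerID, UnitPrice → Qty, giving {CustomerID, Qty, UnitPrice} and {City, CustomerID, ProductID, UnitPrice, WarehouseID}.
{CustomerID, Qty, UnitPrice}: every determinant is a superkey — BCNF.
{City, CustomerID, ProductID, UnitPrice, WarehouseID}: every determinant is a superkey — BCNF.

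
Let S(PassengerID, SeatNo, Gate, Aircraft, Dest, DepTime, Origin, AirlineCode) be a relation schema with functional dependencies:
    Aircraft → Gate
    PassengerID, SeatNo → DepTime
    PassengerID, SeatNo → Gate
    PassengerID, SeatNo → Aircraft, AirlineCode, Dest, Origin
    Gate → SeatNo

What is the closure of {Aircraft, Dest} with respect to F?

Start with {Aircraft, Dest}.
Aircraft → Gate applies; add {Gate} → now {Aircraft, Dest, Gate}.
Gate → SeatNo applies; add {SeatNo} → now {Aircraft, Dest, Gate, SeatNo}.
No further FD applies.

{Aircraft, Dest, Gate, SeatNo}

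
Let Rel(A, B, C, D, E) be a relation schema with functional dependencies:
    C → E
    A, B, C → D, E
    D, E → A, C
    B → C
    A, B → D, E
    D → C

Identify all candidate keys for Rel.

{B} never appears on the right of any FD, so every key must include it.
{A, B} is a candidate key since {A, B}⁺ = {A, B, C, D, E} covers every attribute.
{B, D} is a candidate key since {B, D}⁺ = {A, B, C, D, E} covers every attribute.
These are minimal and exhaustive — every other superkey contains one of them.

{A, B}, {B, D}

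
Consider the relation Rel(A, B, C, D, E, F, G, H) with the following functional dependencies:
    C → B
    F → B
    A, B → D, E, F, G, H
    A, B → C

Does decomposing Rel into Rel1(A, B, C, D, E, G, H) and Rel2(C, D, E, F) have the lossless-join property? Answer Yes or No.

No

Rel1 ∩ Rel2 = {C, D, E}; its closure under F is {B, C, D, E}.
Neither Rel1 nor Rel2 is contained in that closure, so the decomposition is lossy.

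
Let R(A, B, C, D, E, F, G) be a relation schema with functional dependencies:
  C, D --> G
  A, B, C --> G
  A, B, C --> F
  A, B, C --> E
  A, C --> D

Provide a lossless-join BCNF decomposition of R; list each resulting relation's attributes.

{A, B, C, E, F}; {A, C, D}; {C, D, G}

Candidate key of the original relation: {A, B, C}.
{A, B, C, D, E, F, G}: {C, D} determines {C, D, G} here but is not a superkey — split on C, D --> G, giving {C, D, G} and {A, B, C, D, E, F}.
{C, D, G}: every determinant is a superkey — BCNF.
{A, B, C, D, E, F}: {A, C} determines {A, C, D} here but is not a superkey — split on A, C --> D, giving {A, C, D} and {A, B, C, E, F}.
{A, C, D}: every determinant is a superkey — BCNF.
{A, B, C, E, F}: every determinant is a superkey — BCNF.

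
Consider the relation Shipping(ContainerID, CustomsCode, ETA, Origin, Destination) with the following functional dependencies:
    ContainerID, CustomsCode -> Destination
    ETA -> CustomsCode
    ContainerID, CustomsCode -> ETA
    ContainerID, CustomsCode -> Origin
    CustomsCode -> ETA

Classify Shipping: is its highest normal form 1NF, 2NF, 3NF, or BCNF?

Candidate keys: {ContainerID, CustomsCode}, {ContainerID, ETA}. Prime attributes: {ContainerID, CustomsCode, ETA}.
ETA -> CustomsCode breaks BCNF: {ETA}⁺ = {CustomsCode, ETA}, so {ETA} is not a superkey.
Since {CustomsCode} ⊆ prime attributes and every other non-superkey FD also has a prime right side, the schema is in 3NF.

3NF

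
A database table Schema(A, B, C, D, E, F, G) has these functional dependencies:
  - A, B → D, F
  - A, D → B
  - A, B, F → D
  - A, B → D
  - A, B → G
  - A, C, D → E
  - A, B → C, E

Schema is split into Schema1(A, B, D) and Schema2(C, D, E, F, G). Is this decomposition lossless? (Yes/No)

No

Schema1 ∩ Schema2 = {D}; its closure under F is {D}.
Schema1 ⊄ {D} and Schema2 ⊄ {D}, so the split is lossy.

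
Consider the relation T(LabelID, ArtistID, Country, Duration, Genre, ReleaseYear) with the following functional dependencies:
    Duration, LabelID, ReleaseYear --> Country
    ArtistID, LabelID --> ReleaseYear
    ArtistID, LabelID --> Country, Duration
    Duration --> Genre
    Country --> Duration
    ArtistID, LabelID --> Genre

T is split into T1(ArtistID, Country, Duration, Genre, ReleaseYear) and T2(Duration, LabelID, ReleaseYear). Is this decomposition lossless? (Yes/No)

The shared attributes are {Duration, ReleaseYear} and {Duration, ReleaseYear}⁺ = {Duration, Genre, ReleaseYear}.
Neither T1 nor T2 is contained in that closure, so the decomposition is lossy.

No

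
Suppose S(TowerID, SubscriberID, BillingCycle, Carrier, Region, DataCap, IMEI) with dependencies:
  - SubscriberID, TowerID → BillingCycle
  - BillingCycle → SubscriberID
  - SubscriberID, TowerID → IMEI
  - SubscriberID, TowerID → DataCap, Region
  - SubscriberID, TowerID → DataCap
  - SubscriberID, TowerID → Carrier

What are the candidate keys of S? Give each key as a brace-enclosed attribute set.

Attributes never on any right-hand side: {TowerID} — every candidate key must contain it.
{BillingCycle, TowerID} is a candidate key since {BillingCycle, TowerID}⁺ = {BillingCycle, Carrier, DataCap, IMEI, Region, SubscriberID, TowerID} covers every attribute.
{SubscriberID, TowerID} is a candidate key since {SubscriberID, TowerID}⁺ = {BillingCycle, Carrier, DataCap, IMEI, Region, SubscriberID, TowerID} covers every attribute.
Any other superkey properly contains one of these, so there are no further candidate keys.

{BillingCycle, TowerID}, {SubscriberID, TowerID}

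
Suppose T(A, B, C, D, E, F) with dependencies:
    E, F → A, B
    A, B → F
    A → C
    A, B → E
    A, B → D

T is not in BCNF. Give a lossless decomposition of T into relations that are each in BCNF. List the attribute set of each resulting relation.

Candidate keys of the original relation: {A, B}, {E, F}.
Within {A, B, C, D, E, F}: {A}⁺ ∩ {A, B, C, D, E, F} = {A, C}, not the whole set, so A → C violates BCNF; decompose into {A, C} and {A, B, D, E, F}.
{A, C} has no BCNF violation.
{A, B, D, E, F} has no BCNF violation.

{A, B, D, E, F}; {A, C}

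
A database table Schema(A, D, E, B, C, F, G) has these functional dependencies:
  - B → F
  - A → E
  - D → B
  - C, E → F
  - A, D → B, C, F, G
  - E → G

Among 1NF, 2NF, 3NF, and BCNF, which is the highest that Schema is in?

Candidate key: {A, D}. Prime attributes: {A, D}.
B → F: {B}⁺ = {B, F}, which is not all of the attributes, so the left side is not a superkey — BCNF is violated.
B → F has non-prime {F} on the right and a non-superkey on the left, so 3NF fails.
The proper key subset {A} of {A, D} determines non-prime {E, G}, so the relation is not even in 2NF.

1NF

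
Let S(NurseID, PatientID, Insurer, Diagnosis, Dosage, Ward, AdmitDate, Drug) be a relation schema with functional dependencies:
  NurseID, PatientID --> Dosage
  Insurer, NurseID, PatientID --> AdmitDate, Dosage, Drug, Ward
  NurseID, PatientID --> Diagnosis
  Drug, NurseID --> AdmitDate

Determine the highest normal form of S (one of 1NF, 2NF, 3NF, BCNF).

1NF

Candidate key: {Insurer, NurseID, PatientID}. Prime attributes: {Insurer, NurseID, PatientID}.
NurseID, PatientID --> Dosage breaks BCNF: {NurseID, PatientID}⁺ = {Diagnosis, Dosage, NurseID, PatientID}, so {NurseID, PatientID} is not a superkey.
NurseID, PatientID --> Dosage determines the non-prime attribute {Dosage} from a non-superkey — 3NF is violated.
Since {NurseID, PatientID} ⊂ {Insurer, NurseID, PatientID} and {NurseID, PatientID}⁺ ⊇ {Diagnosis, Dosage} with {Diagnosis, Dosage} non-prime, there is a partial dependency; 2NF fails.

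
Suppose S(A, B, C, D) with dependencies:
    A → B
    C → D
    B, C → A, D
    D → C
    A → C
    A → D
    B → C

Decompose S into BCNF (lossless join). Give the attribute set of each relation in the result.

Candidate keys of the original relation: {A}, {B}.
In {A, B, C, D}, {C} is not a superkey ({C}⁺ restricted to this set is {C, D}), so split on C → D into {C, D} and {A, B, C}.
{C, D} is in BCNF.
{A, B, C} is in BCNF.

{A, B, C}; {C, D}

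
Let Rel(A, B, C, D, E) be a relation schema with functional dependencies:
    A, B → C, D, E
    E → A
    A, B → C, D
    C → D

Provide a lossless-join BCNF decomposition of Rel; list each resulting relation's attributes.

Candidate keys of the original relation: {A, B}, {B, E}.
In {A, B, C, D, E}, {E} is not a superkey ({E}⁺ restricted to this set is {A, E}), so split on E → A into {A, E} and {B, C, D, E}.
{A, E} is in BCNF.
In {B, C, D, E}, {C} is not a superkey ({C}⁺ restricted to this set is {C, D}), so split on C → D into {C, D} and {B, C, E}.
{C, D} is in BCNF.
{B, C, E} is in BCNF.

{A, E}; {B, C, E}; {C, D}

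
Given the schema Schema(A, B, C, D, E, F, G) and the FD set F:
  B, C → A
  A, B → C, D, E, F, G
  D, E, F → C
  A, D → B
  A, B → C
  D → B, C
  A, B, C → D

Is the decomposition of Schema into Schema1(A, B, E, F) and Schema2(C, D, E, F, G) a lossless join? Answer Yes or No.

Common attributes: {E, F}; their closure is {E, F}.
The closure covers neither Schema1 nor Schema2 entirely; the join is not lossless.

No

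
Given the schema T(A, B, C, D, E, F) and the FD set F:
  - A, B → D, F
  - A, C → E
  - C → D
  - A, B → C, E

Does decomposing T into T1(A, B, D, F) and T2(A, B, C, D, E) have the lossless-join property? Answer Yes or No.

Yes

Common attributes: {A, B, D}; their closure is {A, B, C, D, E, F}.
T1 is contained in that closure, so T1 ∩ T2 → T1 holds and the join is lossless.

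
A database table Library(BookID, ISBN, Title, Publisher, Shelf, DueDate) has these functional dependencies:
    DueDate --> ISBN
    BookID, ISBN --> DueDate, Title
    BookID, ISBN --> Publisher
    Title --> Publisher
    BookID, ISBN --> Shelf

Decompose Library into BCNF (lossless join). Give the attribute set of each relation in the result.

{BookID, DueDate, Shelf, Title}; {DueDate, ISBN}; {Publisher, Title}

Candidate keys of the original relation: {BookID, DueDate}, {BookID, ISBN}.
Within {BookID, DueDate, ISBN, Publisher, Shelf, Title}: {DueDate}⁺ ∩ {BookID, DueDate, ISBN, Publisher, Shelf, Title} = {DueDate, ISBN}, not the whole set, so DueDate --> ISBN violates BCNF; decompose into {DueDate, ISBN} and {BookID, DueDate, Publisher, Shelf, Title}.
{DueDate, ISBN} has no BCNF violation.
Within {BookID, DueDate, Publisher, Shelf, Title}: {Title}⁺ ∩ {BookID, DueDate, Publisher, Shelf, Title} = {Publisher, Title}, not the whole set, so Title --> Publisher violates BCNF; decompose into {Publisher, Title} and {BookID, DueDate, Shelf, Title}.
{Publisher, Title} has no BCNF violation.
{BookID, DueDate, Shelf, Title} has no BCNF violation.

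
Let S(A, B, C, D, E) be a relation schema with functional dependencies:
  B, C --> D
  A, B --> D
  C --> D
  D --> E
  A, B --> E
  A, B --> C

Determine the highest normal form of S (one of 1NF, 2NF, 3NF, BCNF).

2NF

Candidate key: {A, B}. Prime attributes: {A, B}.
For B, C --> D we have {B, C}⁺ = {B, C, D, E}; {B, C} is not a superkey, so BCNF fails.
B, C --> D determines the non-prime attribute {D} from a non-superkey — 3NF is violated.
No non-prime attribute depends on a proper subset of any candidate key, so 2NF holds.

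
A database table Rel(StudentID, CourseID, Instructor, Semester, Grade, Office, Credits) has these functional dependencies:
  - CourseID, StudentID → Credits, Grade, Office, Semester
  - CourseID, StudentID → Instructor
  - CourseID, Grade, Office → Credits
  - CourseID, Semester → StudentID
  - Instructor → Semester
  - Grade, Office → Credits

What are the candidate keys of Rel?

{CourseID} never appears on the right of any FD, so every key must include it.
{CourseID, Instructor}⁺ = {CourseID, Credits, Grade, Instructor, Office, Semester, StudentID}, which is every attribute, so {CourseID, Instructor} is a candidate key.
{CourseID, Semester}⁺ = {CourseID, Credits, Grade, Instructor, Office, Semester, StudentID}, which is every attribute, so {CourseID, Semester} is a candidate key.
{CourseID, StudentID}⁺ = {CourseID, Credits, Grade, Instructor, Office, Semester, StudentID}, which is every attribute, so {CourseID, StudentID} is a candidate key.
Any other superkey properly contains one of these, so there are no further candidate keys.

{CourseID, Instructor}, {CourseID, Semester}, {CourseID, StudentID}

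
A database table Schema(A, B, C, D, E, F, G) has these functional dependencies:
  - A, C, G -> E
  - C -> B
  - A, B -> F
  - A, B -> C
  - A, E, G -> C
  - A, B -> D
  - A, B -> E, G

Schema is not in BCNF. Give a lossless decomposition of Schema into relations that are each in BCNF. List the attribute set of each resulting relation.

Candidate keys of the original relation: {A, B}, {A, C}, {A, E, G}.
Within {A, B, C, D, E, F, G}: {C}⁺ ∩ {A, B, C, D, E, F, G} = {B, C}, not the whole set, so C -> B violates BCNF; decompose into {B, C} and {A, C, D, E, F, G}.
{B, C} is in BCNF.
{A, C, D, E, F, G} is in BCNF.

{A, C, D, E, F, G}; {B, C}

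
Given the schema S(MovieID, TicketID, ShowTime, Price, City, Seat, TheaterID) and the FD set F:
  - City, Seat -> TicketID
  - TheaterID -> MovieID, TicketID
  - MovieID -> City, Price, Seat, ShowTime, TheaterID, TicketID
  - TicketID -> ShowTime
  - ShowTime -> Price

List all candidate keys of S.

{MovieID}, {TheaterID}

{MovieID} is a candidate key since {MovieID}⁺ = {City, MovieID, Price, Seat, ShowTime, TheaterID, TicketID} covers every attribute.
{TheaterID} is a candidate key since {TheaterID}⁺ = {City, MovieID, Price, Seat, ShowTime, TheaterID, TicketID} covers every attribute.
No proper subset of any of these is a key, and no other minimal superkey exists.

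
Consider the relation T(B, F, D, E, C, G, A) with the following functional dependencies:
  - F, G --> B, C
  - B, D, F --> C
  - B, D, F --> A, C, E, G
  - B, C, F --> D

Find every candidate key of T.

{F} never appears on the right of any FD, so every key must include it.
{F, G}⁺ = {A, B, C, D, E, F, G} — all of the relation — so {F, G} is a candidate key.
{B, C, F}⁺ = {A, B, C, D, E, F, G} — all of the relation — so {B, C, F} is a candidate key.
{B, D, F}⁺ = {A, B, C, D, E, F, G} — all of the relation — so {B, D, F} is a candidate key.
Any other superkey properly contains one of these, so there are no further candidate keys.

{B, C, F}, {B, D, F}, {F, G}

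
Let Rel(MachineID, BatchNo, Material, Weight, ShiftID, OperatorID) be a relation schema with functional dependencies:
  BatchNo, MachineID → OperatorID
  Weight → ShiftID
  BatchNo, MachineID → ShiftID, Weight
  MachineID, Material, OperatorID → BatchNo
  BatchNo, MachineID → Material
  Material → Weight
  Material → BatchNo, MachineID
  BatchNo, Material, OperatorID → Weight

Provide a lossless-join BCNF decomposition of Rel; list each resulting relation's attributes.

{BatchNo, MachineID, Material, OperatorID, Weight}; {ShiftID, Weight}

Candidate keys of the original relation: {BatchNo, MachineID}, {Material}.
Within {BatchNo, MachineID, Material, OperatorID, ShiftID, Weight}: {Weight}⁺ ∩ {BatchNo, MachineID, Material, OperatorID, ShiftID, Weight} = {ShiftID, Weight}, not the whole set, so Weight → ShiftID violates BCNF; decompose into {ShiftID, Weight} and {BatchNo, MachineID, Material, OperatorID, Weight}.
{ShiftID, Weight} has no BCNF violation.
{BatchNo, MachineID, Material, OperatorID, Weight} has no BCNF violation.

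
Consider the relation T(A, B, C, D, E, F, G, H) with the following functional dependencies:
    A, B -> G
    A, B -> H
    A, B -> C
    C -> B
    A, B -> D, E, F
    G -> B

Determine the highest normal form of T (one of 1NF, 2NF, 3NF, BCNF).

3NF

Candidate keys: {A, B}, {A, C}, {A, G}. Prime attributes: {A, B, C, G}.
C -> B breaks BCNF: {C}⁺ = {B, C}, so {C} is not a superkey.
Its right-hand attributes {B} are all prime, as are those of every other non-superkey FD — the relation is in 3NF.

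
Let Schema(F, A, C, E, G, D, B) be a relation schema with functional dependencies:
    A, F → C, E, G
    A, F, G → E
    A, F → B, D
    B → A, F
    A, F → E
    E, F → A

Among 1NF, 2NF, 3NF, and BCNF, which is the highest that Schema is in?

Candidate keys: {A, F}, {B}, {E, F}. Prime attributes: {A, B, E, F}.
The left-hand side of every FD is a superkey, so BCNF is satisfied.

BCNF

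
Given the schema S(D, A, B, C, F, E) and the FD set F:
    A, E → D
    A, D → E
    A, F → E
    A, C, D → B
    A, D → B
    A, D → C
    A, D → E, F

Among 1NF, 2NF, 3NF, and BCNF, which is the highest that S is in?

BCNF

Candidate keys: {A, D}, {A, E}, {A, F}. Prime attributes: {A, D, E, F}.
Every FD has a superkey on the left, so the relation is in BCNF.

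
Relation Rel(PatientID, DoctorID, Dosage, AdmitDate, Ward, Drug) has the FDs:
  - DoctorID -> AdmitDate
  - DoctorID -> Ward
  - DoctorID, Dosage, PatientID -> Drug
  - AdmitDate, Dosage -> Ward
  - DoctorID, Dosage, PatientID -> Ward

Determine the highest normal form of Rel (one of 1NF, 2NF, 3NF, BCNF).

1NF

Candidate key: {DoctorID, Dosage, PatientID}. Prime attributes: {DoctorID, Dosage, PatientID}.
DoctorID -> AdmitDate: {DoctorID}⁺ = {AdmitDate, DoctorID, Ward}, which is not all of the attributes, so the left side is not a superkey — BCNF is violated.
DoctorID -> AdmitDate has non-prime {AdmitDate} on the right and a non-superkey on the left, so 3NF fails.
The proper key subset {DoctorID} of {DoctorID, Dosage, PatientID} determines non-prime {AdmitDate, Ward}, so the relation is not even in 2NF.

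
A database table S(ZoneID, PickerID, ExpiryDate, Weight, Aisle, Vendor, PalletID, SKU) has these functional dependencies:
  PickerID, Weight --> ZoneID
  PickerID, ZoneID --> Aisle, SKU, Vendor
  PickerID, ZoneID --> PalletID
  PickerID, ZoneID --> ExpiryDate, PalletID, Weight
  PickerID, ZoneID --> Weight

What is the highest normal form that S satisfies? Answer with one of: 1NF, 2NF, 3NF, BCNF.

Candidate keys: {PickerID, Weight}, {PickerID, ZoneID}. Prime attributes: {PickerID, Weight, ZoneID}.
Each dependency's left side is a superkey — BCNF holds.

BCNF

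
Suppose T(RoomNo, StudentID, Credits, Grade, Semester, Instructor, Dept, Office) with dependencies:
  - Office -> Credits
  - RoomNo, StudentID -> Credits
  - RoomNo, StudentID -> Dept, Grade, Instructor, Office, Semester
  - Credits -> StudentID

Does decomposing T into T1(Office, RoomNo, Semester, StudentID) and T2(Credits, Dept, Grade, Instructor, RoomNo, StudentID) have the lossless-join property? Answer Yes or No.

Yes

Common attributes: {RoomNo, StudentID}; their closure is {Credits, Dept, Grade, Instructor, Office, RoomNo, Semester, StudentID}.
This includes all of T1, so the common attributes are a superkey of T1 — the join is lossless.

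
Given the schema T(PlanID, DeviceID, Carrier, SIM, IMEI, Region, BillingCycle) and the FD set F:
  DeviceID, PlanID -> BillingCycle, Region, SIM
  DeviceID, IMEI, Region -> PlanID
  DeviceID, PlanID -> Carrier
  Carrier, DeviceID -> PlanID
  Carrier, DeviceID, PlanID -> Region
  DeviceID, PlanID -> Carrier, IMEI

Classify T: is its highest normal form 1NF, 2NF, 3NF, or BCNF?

BCNF

Candidate keys: {Carrier, DeviceID}, {DeviceID, IMEI, Region}, {DeviceID, PlanID}. Prime attributes: {Carrier, DeviceID, IMEI, PlanID, Region}.
The left-hand side of every FD is a superkey, so BCNF is satisfied.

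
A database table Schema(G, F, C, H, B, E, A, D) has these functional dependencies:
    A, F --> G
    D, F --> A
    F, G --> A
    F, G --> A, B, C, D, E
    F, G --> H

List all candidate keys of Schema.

{A, F}, {D, F}, {F, G}

No FD produces {F}, so it must be in every candidate key.
{A, F}⁺ = {A, B, C, D, E, F, G, H} — all of the relation — so {A, F} is a candidate key.
{D, F}⁺ = {A, B, C, D, E, F, G, H} — all of the relation — so {D, F} is a candidate key.
{F, G}⁺ = {A, B, C, D, E, F, G, H} — all of the relation — so {F, G} is a candidate key.
These are minimal and exhaustive — every other superkey contains one of them.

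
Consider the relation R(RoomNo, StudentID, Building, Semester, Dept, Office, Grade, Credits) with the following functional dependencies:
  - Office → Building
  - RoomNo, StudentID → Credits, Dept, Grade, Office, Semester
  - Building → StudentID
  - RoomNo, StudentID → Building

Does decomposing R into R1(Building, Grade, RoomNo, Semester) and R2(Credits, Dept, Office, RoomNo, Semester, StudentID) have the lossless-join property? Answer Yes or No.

R1 ∩ R2 = {RoomNo, Semester}; its closure under F is {RoomNo, Semester}.
Neither R1 nor R2 is contained in that closure, so the decomposition is lossy.

No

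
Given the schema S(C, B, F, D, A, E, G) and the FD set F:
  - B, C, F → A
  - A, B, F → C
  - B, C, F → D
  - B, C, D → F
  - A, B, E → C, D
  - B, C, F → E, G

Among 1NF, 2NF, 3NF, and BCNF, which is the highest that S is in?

BCNF

Candidate keys: {A, B, E}, {A, B, F}, {B, C, D}, {B, C, F}. Prime attributes: {A, B, C, D, E, F}.
Each dependency's left side is a superkey — BCNF holds.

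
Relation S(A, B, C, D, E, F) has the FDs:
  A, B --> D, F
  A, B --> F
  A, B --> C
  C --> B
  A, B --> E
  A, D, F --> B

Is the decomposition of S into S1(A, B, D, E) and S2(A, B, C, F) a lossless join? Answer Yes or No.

S1 ∩ S2 = {A, B}; its closure under F is {A, B, C, D, E, F}.
Since S1 ⊆ {A, B, C, D, E, F}, the intersection is a superkey of S1; the decomposition is lossless.

Yes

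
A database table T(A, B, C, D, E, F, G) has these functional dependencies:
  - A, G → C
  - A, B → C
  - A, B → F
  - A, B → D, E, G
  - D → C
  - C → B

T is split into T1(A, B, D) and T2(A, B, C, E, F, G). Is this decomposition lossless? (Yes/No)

The shared attributes are {A, B} and {A, B}⁺ = {A, B, C, D, E, F, G}.
This includes all of T1, so the common attributes are a superkey of T1 — the join is lossless.

Yes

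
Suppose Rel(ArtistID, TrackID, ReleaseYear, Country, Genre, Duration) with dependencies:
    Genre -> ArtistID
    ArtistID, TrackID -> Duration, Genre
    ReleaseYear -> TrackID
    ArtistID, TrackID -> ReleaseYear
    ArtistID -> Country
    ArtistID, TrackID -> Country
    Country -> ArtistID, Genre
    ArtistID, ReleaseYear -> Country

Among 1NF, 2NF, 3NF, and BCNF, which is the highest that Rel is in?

Candidate keys: {ArtistID, ReleaseYear}, {ArtistID, TrackID}, {Country, ReleaseYear}, {Country, TrackID}, {Genre, ReleaseYear}, {Genre, TrackID}. Prime attributes: {ArtistID, Country, Genre, ReleaseYear, TrackID}.
Genre -> ArtistID: {Genre}⁺ = {ArtistID, Country, Genre}, which is not all of the attributes, so the left side is not a superkey — BCNF is violated.
But every attribute on its right side ({ArtistID}) is prime, and the same holds for every other non-superkey FD, so 3NF still holds.

3NF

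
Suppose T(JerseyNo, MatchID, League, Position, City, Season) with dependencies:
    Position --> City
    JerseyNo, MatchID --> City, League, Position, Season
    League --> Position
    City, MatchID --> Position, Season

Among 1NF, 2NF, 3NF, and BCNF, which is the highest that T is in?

2NF

Candidate key: {JerseyNo, MatchID}. Prime attributes: {JerseyNo, MatchID}.
For Position --> City we have {Position}⁺ = {City, Position}; {Position} is not a superkey, so BCNF fails.
Position --> City has non-prime {City} on the right and a non-superkey on the left, so 3NF fails.
No non-prime attribute depends on a proper subset of any candidate key, so 2NF holds.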